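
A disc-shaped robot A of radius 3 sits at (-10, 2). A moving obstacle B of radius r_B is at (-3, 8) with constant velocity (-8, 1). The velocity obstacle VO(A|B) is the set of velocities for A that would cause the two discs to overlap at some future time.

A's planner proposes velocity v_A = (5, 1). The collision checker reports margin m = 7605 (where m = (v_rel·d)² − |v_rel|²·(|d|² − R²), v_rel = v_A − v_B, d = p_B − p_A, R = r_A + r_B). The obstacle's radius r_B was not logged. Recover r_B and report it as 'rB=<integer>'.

m = 7605
d = (7, 6);  v_rel = (13, 0),  |v_rel|² = 169
v_rel×d = (13)·(6) − (0)·(7) = 78
since m = R²·169 − 78²:  R² = (6084 + 7605) / 169 = 81
R = √81 = 9  ⇒  r_B = 9 − 3 = 6

rB=6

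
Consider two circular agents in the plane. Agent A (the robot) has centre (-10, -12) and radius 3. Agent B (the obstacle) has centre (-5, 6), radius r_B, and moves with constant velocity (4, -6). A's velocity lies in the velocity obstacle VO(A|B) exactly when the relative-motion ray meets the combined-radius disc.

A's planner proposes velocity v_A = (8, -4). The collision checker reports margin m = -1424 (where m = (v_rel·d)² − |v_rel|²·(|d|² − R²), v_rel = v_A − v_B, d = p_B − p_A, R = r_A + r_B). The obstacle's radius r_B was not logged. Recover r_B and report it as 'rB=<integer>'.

m = -1424
d = (5, 18);  v_rel = (4, 2),  |v_rel|² = 20
v_rel×d = (4)·(18) − (2)·(5) = 62
since m = R²·20 − 62²:  R² = (3844 + -1424) / 20 = 121
R = √121 = 11  ⇒  r_B = 11 − 3 = 8

rB=8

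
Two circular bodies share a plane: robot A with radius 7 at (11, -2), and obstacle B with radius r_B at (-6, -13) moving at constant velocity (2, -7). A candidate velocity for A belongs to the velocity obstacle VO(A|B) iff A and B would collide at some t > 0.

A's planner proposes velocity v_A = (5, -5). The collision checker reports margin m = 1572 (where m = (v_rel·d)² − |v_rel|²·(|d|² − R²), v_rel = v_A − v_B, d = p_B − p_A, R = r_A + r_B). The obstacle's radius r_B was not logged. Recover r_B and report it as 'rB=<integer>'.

m = 1572
d = (-17, -11);  v_rel = (3, 2),  |v_rel|² = 13
v_rel×d = (3)·(-11) − (2)·(-17) = 1
since m = R²·13 − 1²:  R² = (1 + 1572) / 13 = 121
R = √121 = 11  ⇒  r_B = 11 − 7 = 4

rB=4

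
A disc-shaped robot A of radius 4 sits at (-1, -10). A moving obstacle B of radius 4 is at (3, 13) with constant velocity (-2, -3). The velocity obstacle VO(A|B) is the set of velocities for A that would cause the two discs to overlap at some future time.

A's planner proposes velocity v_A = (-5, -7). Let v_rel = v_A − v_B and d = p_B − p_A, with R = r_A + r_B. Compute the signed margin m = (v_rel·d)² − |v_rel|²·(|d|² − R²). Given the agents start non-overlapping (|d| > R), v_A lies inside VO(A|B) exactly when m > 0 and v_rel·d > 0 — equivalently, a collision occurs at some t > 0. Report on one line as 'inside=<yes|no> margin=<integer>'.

d = (4, 23),  |d|² = 545;  R = 4+4 = 8,  c = 545−8² = 481
v_rel = (-3, -4),  |v_rel|² = 25;  v_rel·d = (-3)·(4) + (-4)·(23) = -104
25·t² + 208·t + 481 = 0  ⇒  m = (-104)² − 25·481 = -1209
m = -1209 < 0,  v_rel·d = -104 < 0  ⇒  outside

inside=no margin=-1209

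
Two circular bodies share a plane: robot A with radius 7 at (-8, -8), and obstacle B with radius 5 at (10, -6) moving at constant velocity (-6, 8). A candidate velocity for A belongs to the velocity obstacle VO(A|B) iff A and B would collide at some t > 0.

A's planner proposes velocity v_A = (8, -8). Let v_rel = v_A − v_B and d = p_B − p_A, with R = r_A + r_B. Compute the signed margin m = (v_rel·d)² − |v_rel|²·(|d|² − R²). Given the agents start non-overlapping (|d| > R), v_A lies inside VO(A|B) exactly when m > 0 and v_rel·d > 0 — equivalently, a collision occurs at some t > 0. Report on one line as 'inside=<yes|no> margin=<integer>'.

d = (18, 2),  |d|² = 328;  R = 7+5 = 12,  c = 328−12² = 184
v_rel = (14, -16),  |v_rel|² = 452;  v_rel·d = (14)·(18) + (-16)·(2) = 220
452·t² − 440·t + 184 = 0  ⇒  m = 220² − 452·184 = -34768
m = -34768 < 0,  v_rel·d = 220 > 0  ⇒  outside

inside=no margin=-34768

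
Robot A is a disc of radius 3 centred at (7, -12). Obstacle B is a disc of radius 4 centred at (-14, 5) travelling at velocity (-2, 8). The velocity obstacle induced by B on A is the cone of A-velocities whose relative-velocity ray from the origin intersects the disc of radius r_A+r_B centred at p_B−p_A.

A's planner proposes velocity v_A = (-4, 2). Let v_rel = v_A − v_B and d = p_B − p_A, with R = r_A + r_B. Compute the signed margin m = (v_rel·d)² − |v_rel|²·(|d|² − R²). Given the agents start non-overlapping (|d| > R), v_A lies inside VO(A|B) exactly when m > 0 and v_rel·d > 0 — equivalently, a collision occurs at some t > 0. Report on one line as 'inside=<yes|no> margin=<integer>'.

d = (-21, 17),  |d|² = 730;  R = 3+4 = 7,  c = 730−7² = 681
v_rel = (-2, -6),  |v_rel|² = 40;  v_rel·d = (-2)·(-21) + (-6)·(17) = -60
40·t² + 120·t + 681 = 0  ⇒  m = (-60)² − 40·681 = -23640
m = -23640 < 0,  v_rel·d = -60 < 0  ⇒  outside

inside=no margin=-23640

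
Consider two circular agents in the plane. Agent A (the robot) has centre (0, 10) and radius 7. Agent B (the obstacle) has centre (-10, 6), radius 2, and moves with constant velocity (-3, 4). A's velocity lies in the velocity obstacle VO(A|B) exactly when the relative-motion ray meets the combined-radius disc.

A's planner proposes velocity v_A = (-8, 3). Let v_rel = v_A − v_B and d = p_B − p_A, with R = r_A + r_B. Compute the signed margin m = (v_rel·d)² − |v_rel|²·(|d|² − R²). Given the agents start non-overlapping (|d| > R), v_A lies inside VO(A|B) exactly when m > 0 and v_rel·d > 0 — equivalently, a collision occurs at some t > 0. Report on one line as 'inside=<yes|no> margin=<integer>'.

d = (-10, -4),  |d|² = 116;  R = 7+2 = 9,  c = 116−9² = 35
v_rel = (-5, -1),  |v_rel|² = 26;  v_rel·d = (-5)·(-10) + (-1)·(-4) = 54
26·t² − 108·t + 35 = 0  ⇒  m = 54² − 26·35 = 2006
m = 2006 > 0,  v_rel·d = 54 > 0  ⇒  inside

inside=yes margin=2006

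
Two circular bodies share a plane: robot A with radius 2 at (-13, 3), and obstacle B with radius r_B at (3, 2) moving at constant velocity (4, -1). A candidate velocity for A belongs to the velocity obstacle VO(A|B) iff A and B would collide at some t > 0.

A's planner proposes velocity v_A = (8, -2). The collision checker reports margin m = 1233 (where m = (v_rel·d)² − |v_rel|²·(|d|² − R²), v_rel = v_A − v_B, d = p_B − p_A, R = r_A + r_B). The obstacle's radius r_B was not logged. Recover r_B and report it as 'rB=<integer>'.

m = 1233
d = (16, -1);  v_rel = (4, -1),  |v_rel|² = 17
v_rel×d = (4)·(-1) − (-1)·(16) = 12
since m = R²·17 − 12²:  R² = (144 + 1233) / 17 = 81
R = √81 = 9  ⇒  r_B = 9 − 2 = 7

rB=7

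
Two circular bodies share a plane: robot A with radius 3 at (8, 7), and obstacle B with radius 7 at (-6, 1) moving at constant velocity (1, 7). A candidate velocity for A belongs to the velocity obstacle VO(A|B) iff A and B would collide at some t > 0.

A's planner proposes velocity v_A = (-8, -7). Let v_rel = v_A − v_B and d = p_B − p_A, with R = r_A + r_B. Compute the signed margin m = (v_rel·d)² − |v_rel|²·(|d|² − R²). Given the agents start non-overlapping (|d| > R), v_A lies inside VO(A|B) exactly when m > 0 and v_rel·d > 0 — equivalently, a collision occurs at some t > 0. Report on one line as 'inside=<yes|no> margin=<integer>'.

d = (-14, -6),  |d|² = 232;  R = 3+7 = 10,  c = 232−10² = 132
v_rel = (-9, -14),  |v_rel|² = 277;  v_rel·d = (-9)·(-14) + (-14)·(-6) = 210
277·t² − 420·t + 132 = 0  ⇒  m = 210² − 277·132 = 7536
m = 7536 > 0,  v_rel·d = 210 > 0  ⇒  inside

inside=yes margin=7536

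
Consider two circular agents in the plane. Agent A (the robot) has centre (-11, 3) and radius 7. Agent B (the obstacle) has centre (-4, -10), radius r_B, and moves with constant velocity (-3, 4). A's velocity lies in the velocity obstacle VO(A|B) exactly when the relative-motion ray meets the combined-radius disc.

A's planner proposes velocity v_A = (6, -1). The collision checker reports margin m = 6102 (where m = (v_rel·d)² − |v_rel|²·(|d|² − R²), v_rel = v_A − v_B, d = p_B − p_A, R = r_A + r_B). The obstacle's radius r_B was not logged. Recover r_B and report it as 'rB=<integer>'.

m = 6102
d = (7, -13);  v_rel = (9, -5),  |v_rel|² = 106
v_rel×d = (9)·(-13) − (-5)·(7) = -82
since m = R²·106 − (-82)²:  R² = (6724 + 6102) / 106 = 121
R = √121 = 11  ⇒  r_B = 11 − 7 = 4

rB=4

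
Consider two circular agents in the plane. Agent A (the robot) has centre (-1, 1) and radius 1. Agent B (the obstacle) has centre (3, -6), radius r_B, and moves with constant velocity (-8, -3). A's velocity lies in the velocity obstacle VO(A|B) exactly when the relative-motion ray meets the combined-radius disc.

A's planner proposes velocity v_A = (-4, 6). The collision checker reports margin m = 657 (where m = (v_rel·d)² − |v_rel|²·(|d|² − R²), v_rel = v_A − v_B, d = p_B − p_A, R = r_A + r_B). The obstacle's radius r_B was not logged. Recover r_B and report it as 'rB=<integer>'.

m = 657
d = (4, -7);  v_rel = (4, 9),  |v_rel|² = 97
v_rel×d = (4)·(-7) − (9)·(4) = -64
since m = R²·97 − (-64)²:  R² = (4096 + 657) / 97 = 49
R = √49 = 7  ⇒  r_B = 7 − 1 = 6

rB=6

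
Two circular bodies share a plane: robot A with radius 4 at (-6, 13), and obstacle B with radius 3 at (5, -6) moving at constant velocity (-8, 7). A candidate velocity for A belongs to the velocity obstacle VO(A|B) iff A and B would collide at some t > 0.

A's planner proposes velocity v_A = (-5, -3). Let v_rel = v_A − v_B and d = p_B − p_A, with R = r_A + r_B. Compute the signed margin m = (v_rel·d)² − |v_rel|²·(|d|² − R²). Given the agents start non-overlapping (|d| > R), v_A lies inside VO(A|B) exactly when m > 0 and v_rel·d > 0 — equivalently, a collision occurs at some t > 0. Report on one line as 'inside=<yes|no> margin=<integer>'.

d = (11, -19),  |d|² = 482;  R = 4+3 = 7,  c = 482−7² = 433
v_rel = (3, -10),  |v_rel|² = 109;  v_rel·d = (3)·(11) + (-10)·(-19) = 223
109·t² − 446·t + 433 = 0  ⇒  m = 223² − 109·433 = 2532
m = 2532 > 0,  v_rel·d = 223 > 0  ⇒  inside

inside=yes margin=2532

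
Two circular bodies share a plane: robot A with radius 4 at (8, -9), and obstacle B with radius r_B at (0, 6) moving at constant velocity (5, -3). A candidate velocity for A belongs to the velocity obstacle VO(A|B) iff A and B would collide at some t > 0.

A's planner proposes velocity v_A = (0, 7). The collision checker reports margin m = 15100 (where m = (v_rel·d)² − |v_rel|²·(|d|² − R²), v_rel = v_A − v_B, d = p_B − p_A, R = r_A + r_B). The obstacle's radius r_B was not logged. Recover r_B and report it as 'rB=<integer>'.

m = 15100
d = (-8, 15);  v_rel = (-5, 10),  |v_rel|² = 125
v_rel×d = (-5)·(15) − (10)·(-8) = 5
since m = R²·125 − 5²:  R² = (25 + 15100) / 125 = 121
R = √121 = 11  ⇒  r_B = 11 − 4 = 7

rB=7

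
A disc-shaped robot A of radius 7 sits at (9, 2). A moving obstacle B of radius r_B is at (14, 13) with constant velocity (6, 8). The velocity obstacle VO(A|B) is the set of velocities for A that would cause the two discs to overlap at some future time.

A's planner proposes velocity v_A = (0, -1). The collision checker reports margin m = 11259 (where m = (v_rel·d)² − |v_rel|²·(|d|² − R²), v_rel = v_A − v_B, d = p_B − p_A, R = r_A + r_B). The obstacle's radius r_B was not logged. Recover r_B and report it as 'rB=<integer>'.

m = 11259
d = (5, 11);  v_rel = (-6, -9),  |v_rel|² = 117
v_rel×d = (-6)·(11) − (-9)·(5) = -21
since m = R²·117 − (-21)²:  R² = (441 + 11259) / 117 = 100
R = √100 = 10  ⇒  r_B = 10 − 7 = 3

rB=3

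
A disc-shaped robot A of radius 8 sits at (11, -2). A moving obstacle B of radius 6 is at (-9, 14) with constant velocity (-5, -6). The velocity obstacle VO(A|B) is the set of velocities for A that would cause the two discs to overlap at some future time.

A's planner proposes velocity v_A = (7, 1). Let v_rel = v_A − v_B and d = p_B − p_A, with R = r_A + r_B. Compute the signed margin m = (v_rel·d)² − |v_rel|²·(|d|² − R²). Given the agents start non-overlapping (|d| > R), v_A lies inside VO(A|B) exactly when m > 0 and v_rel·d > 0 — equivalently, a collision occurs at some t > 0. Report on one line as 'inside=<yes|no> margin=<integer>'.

d = (-20, 16),  |d|² = 656;  R = 8+6 = 14,  c = 656−14² = 460
v_rel = (12, 7),  |v_rel|² = 193;  v_rel·d = (12)·(-20) + (7)·(16) = -128
193·t² + 256·t + 460 = 0  ⇒  m = (-128)² − 193·460 = -72396
m = -72396 < 0,  v_rel·d = -128 < 0  ⇒  outside

inside=no margin=-72396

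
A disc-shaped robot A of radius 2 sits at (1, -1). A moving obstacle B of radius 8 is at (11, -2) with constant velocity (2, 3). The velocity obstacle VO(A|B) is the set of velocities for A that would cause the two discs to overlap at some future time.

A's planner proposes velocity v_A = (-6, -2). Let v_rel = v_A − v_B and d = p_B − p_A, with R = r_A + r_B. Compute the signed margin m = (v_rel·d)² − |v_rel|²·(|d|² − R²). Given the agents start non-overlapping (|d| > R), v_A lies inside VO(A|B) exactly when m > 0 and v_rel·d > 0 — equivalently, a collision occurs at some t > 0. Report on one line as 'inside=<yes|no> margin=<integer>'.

d = (10, -1),  |d|² = 101;  R = 2+8 = 10,  c = 101−10² = 1
v_rel = (-8, -5),  |v_rel|² = 89;  v_rel·d = (-8)·(10) + (-5)·(-1) = -75
89·t² + 150·t + 1 = 0  ⇒  m = (-75)² − 89·1 = 5536
m = 5536 > 0,  v_rel·d = -75 < 0  ⇒  outside

inside=no margin=5536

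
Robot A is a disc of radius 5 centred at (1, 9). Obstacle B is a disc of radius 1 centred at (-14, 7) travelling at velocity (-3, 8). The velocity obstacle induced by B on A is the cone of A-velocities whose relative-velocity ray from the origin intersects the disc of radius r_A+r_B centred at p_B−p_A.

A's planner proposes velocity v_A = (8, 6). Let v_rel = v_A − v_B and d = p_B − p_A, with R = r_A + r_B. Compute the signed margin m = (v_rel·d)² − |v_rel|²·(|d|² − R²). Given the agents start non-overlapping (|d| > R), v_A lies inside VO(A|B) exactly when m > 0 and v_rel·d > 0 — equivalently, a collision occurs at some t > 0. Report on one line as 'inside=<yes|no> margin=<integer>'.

d = (-15, -2),  |d|² = 229;  R = 5+1 = 6,  c = 229−6² = 193
v_rel = (11, -2),  |v_rel|² = 125;  v_rel·d = (11)·(-15) + (-2)·(-2) = -161
125·t² + 322·t + 193 = 0  ⇒  m = (-161)² − 125·193 = 1796
m = 1796 > 0,  v_rel·d = -161 < 0  ⇒  outside

inside=no margin=1796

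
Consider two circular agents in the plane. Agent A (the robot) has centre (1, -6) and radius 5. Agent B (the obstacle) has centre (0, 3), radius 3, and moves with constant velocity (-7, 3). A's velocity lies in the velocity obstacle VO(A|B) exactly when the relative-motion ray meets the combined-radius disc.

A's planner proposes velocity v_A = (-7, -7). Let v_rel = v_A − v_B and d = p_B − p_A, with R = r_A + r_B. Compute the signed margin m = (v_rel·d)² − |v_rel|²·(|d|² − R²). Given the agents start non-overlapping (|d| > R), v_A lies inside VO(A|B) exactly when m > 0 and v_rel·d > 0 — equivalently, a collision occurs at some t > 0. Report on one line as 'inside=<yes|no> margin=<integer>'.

d = (-1, 9),  |d|² = 82;  R = 5+3 = 8,  c = 82−8² = 18
v_rel = (0, -10),  |v_rel|² = 100;  v_rel·d = (0)·(-1) + (-10)·(9) = -90
100·t² + 180·t + 18 = 0  ⇒  m = (-90)² − 100·18 = 6300
m = 6300 > 0,  v_rel·d = -90 < 0  ⇒  outside

inside=no margin=6300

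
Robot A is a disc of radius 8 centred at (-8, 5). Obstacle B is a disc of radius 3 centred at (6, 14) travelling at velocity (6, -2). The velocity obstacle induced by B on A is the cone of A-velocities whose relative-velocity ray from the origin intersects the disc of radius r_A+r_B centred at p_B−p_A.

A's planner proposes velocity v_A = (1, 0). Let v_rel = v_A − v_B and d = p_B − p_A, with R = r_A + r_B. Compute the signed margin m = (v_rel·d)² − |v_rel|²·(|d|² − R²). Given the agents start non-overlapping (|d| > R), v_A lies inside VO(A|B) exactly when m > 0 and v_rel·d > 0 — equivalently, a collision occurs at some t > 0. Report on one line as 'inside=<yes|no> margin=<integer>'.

d = (14, 9),  |d|² = 277;  R = 8+3 = 11,  c = 277−11² = 156
v_rel = (-5, 2),  |v_rel|² = 29;  v_rel·d = (-5)·(14) + (2)·(9) = -52
29·t² + 104·t + 156 = 0  ⇒  m = (-52)² − 29·156 = -1820
m = -1820 < 0,  v_rel·d = -52 < 0  ⇒  outside

inside=no margin=-1820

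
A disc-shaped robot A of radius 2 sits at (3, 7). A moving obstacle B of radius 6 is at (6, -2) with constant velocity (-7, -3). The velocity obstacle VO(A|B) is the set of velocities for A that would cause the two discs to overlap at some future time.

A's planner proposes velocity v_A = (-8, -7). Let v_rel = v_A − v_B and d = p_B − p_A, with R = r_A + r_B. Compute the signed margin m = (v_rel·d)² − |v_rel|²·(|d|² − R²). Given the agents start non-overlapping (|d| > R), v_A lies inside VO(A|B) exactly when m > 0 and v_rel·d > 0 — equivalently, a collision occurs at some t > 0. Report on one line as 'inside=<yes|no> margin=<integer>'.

d = (3, -9),  |d|² = 90;  R = 2+6 = 8,  c = 90−8² = 26
v_rel = (-1, -4),  |v_rel|² = 17;  v_rel·d = (-1)·(3) + (-4)·(-9) = 33
17·t² − 66·t + 26 = 0  ⇒  m = 33² − 17·26 = 647
m = 647 > 0,  v_rel·d = 33 > 0  ⇒  inside

inside=yes margin=647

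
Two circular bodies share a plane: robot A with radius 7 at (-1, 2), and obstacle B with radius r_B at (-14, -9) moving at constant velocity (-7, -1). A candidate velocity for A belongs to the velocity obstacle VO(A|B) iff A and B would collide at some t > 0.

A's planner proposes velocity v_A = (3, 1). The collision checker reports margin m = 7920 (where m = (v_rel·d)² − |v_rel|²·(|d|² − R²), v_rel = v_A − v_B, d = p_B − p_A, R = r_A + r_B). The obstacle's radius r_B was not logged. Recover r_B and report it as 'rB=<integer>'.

m = 7920
d = (-13, -11);  v_rel = (10, 2),  |v_rel|² = 104
v_rel×d = (10)·(-11) − (2)·(-13) = -84
since m = R²·104 − (-84)²:  R² = (7056 + 7920) / 104 = 144
R = √144 = 12  ⇒  r_B = 12 − 7 = 5

rB=5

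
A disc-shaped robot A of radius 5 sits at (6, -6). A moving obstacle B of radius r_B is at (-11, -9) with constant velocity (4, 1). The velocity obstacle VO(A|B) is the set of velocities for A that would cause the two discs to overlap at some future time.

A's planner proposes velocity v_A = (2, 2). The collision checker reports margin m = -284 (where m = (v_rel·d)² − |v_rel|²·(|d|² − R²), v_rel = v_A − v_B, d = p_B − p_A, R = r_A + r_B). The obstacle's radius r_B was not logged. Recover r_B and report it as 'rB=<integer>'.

m = -284
d = (-17, -3);  v_rel = (-2, 1),  |v_rel|² = 5
v_rel×d = (-2)·(-3) − (1)·(-17) = 23
since m = R²·5 − 23²:  R² = (529 + -284) / 5 = 49
R = √49 = 7  ⇒  r_B = 7 − 5 = 2

rB=2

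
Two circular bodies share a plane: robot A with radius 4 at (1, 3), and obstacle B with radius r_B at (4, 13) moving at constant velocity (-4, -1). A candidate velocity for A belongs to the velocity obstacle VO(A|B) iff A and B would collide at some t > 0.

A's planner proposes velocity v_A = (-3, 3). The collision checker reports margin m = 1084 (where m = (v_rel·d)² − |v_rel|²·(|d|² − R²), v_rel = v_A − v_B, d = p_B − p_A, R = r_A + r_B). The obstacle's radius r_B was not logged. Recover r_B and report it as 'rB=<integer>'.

m = 1084
d = (3, 10);  v_rel = (1, 4),  |v_rel|² = 17
v_rel×d = (1)·(10) − (4)·(3) = -2
since m = R²·17 − (-2)²:  R² = (4 + 1084) / 17 = 64
R = √64 = 8  ⇒  r_B = 8 − 4 = 4

rB=4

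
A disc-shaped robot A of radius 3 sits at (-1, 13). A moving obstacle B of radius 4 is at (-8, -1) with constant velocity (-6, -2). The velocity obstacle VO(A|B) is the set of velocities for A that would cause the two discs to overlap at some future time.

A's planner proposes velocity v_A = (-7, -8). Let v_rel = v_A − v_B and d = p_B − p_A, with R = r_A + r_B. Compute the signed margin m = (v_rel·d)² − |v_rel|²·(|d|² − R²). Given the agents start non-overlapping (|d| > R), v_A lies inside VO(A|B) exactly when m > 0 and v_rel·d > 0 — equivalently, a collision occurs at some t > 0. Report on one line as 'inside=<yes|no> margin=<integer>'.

d = (-7, -14),  |d|² = 245;  R = 3+4 = 7,  c = 245−7² = 196
v_rel = (-1, -6),  |v_rel|² = 37;  v_rel·d = (-1)·(-7) + (-6)·(-14) = 91
37·t² − 182·t + 196 = 0  ⇒  m = 91² − 37·196 = 1029
m = 1029 > 0,  v_rel·d = 91 > 0  ⇒  inside

inside=yes margin=1029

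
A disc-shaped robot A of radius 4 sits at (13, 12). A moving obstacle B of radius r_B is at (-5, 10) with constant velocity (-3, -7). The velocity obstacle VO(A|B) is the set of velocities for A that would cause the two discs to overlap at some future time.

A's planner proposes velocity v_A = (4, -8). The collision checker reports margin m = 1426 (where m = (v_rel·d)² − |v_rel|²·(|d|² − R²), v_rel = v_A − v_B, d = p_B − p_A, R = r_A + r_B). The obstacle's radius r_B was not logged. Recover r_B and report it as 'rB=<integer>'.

m = 1426
d = (-18, -2);  v_rel = (7, -1),  |v_rel|² = 50
v_rel×d = (7)·(-2) − (-1)·(-18) = -32
since m = R²·50 − (-32)²:  R² = (1024 + 1426) / 50 = 49
R = √49 = 7  ⇒  r_B = 7 − 4 = 3

rB=3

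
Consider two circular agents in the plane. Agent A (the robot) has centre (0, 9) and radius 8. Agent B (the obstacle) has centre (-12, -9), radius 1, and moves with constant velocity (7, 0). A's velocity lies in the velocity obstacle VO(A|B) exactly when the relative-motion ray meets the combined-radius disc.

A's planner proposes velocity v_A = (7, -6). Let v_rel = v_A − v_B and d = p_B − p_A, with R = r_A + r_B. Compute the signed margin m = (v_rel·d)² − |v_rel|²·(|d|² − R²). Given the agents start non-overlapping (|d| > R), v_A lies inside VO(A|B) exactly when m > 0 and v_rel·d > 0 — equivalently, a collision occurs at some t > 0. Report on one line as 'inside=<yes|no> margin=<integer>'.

d = (-12, -18),  |d|² = 468;  R = 8+1 = 9,  c = 468−9² = 387
v_rel = (0, -6),  |v_rel|² = 36;  v_rel·d = (0)·(-12) + (-6)·(-18) = 108
36·t² − 216·t + 387 = 0  ⇒  m = 108² − 36·387 = -2268
m = -2268 < 0,  v_rel·d = 108 > 0  ⇒  outside

inside=no margin=-2268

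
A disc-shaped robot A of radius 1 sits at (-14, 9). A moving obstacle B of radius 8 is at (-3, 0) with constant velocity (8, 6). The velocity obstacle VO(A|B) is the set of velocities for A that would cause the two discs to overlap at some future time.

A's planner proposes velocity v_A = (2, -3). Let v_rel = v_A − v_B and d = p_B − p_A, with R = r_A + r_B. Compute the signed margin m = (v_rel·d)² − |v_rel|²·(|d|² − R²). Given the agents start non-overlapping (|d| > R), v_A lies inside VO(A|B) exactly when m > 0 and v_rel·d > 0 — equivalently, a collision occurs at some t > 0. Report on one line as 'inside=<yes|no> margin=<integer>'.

d = (11, -9),  |d|² = 202;  R = 1+8 = 9,  c = 202−9² = 121
v_rel = (-6, -9),  |v_rel|² = 117;  v_rel·d = (-6)·(11) + (-9)·(-9) = 15
117·t² − 30·t + 121 = 0  ⇒  m = 15² − 117·121 = -13932
m = -13932 < 0,  v_rel·d = 15 > 0  ⇒  outside

inside=no margin=-13932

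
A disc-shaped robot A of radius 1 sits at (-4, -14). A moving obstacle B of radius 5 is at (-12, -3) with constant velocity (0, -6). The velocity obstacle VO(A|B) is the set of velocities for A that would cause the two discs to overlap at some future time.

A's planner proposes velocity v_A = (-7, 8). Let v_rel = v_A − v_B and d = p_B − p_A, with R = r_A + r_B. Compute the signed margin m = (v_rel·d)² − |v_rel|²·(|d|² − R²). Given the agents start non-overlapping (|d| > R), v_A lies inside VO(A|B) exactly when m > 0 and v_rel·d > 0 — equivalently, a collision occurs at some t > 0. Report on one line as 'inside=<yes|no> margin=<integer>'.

d = (-8, 11),  |d|² = 185;  R = 1+5 = 6,  c = 185−6² = 149
v_rel = (-7, 14),  |v_rel|² = 245;  v_rel·d = (-7)·(-8) + (14)·(11) = 210
245·t² − 420·t + 149 = 0  ⇒  m = 210² − 245·149 = 7595
m = 7595 > 0,  v_rel·d = 210 > 0  ⇒  inside

inside=yes margin=7595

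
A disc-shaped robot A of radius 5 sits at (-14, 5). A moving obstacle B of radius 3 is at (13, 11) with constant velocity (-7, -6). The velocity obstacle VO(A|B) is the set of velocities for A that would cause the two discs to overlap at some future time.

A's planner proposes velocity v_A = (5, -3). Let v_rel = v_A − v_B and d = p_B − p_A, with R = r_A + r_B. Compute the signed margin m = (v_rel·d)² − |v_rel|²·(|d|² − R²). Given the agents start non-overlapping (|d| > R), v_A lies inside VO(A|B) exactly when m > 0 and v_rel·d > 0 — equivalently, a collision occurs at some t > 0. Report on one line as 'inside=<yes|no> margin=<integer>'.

d = (27, 6),  |d|² = 765;  R = 5+3 = 8,  c = 765−8² = 701
v_rel = (12, 3),  |v_rel|² = 153;  v_rel·d = (12)·(27) + (3)·(6) = 342
153·t² − 684·t + 701 = 0  ⇒  m = 342² − 153·701 = 9711
m = 9711 > 0,  v_rel·d = 342 > 0  ⇒  inside

inside=yes margin=9711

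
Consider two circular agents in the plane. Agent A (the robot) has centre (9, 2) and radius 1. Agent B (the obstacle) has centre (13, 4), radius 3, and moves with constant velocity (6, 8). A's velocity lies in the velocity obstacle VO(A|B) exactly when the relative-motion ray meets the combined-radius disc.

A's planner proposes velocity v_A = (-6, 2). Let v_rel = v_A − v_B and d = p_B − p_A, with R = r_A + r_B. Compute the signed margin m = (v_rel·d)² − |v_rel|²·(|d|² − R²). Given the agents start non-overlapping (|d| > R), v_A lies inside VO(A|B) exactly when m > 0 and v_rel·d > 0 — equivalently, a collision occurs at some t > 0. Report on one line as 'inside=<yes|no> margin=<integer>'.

d = (4, 2),  |d|² = 20;  R = 1+3 = 4,  c = 20−4² = 4
v_rel = (-12, -6),  |v_rel|² = 180;  v_rel·d = (-12)·(4) + (-6)·(2) = -60
180·t² + 120·t + 4 = 0  ⇒  m = (-60)² − 180·4 = 2880
m = 2880 > 0,  v_rel·d = -60 < 0  ⇒  outside

inside=no margin=2880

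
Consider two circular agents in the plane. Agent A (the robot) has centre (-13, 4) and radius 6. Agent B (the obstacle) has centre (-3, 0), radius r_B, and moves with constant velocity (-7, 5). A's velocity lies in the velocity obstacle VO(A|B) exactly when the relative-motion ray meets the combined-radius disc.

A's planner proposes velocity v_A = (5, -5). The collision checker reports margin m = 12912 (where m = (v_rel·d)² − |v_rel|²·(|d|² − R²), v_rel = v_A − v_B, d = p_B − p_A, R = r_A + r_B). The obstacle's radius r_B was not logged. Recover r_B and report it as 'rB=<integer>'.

m = 12912
d = (10, -4);  v_rel = (12, -10),  |v_rel|² = 244
v_rel×d = (12)·(-4) − (-10)·(10) = 52
since m = R²·244 − 52²:  R² = (2704 + 12912) / 244 = 64
R = √64 = 8  ⇒  r_B = 8 − 6 = 2

rB=2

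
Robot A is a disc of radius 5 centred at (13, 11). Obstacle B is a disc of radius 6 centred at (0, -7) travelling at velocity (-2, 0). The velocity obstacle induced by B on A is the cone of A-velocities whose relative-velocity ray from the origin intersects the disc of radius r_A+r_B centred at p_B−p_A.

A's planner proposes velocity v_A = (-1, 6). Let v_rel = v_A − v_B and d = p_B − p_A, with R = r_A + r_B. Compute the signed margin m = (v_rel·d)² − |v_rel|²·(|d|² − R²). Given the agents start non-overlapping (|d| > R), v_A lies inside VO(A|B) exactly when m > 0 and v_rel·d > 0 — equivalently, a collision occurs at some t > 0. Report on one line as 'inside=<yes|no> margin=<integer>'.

d = (-13, -18),  |d|² = 493;  R = 5+6 = 11,  c = 493−11² = 372
v_rel = (1, 6),  |v_rel|² = 37;  v_rel·d = (1)·(-13) + (6)·(-18) = -121
37·t² + 242·t + 372 = 0  ⇒  m = (-121)² − 37·372 = 877
m = 877 > 0,  v_rel·d = -121 < 0  ⇒  outside

inside=no margin=877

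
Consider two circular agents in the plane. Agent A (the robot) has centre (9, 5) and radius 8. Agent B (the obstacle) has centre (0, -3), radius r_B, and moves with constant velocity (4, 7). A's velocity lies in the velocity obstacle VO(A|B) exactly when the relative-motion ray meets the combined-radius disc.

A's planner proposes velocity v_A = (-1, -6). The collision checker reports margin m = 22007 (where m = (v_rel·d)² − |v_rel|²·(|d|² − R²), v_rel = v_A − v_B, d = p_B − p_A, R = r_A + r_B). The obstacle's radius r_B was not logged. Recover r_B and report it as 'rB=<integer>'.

m = 22007
d = (-9, -8);  v_rel = (-5, -13),  |v_rel|² = 194
v_rel×d = (-5)·(-8) − (-13)·(-9) = -77
since m = R²·194 − (-77)²:  R² = (5929 + 22007) / 194 = 144
R = √144 = 12  ⇒  r_B = 12 − 8 = 4

rB=4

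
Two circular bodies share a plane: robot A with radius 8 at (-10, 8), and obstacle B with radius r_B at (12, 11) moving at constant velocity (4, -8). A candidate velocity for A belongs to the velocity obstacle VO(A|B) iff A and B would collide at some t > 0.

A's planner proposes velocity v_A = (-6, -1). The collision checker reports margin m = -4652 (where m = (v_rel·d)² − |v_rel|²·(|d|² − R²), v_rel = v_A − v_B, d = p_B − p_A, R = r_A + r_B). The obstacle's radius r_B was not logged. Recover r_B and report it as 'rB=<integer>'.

m = -4652
d = (22, 3);  v_rel = (-10, 7),  |v_rel|² = 149
v_rel×d = (-10)·(3) − (7)·(22) = -184
since m = R²·149 − (-184)²:  R² = (33856 + -4652) / 149 = 196
R = √196 = 14  ⇒  r_B = 14 − 8 = 6

rB=6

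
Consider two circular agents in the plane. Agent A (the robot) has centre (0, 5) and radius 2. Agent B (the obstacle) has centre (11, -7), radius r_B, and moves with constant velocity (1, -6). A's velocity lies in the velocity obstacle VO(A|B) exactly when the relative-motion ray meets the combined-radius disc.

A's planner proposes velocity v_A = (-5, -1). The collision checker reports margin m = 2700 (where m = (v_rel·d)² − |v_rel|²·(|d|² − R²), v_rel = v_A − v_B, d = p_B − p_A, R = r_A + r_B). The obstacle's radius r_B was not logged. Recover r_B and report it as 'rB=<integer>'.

m = 2700
d = (11, -12);  v_rel = (-6, 5),  |v_rel|² = 61
v_rel×d = (-6)·(-12) − (5)·(11) = 17
since m = R²·61 − 17²:  R² = (289 + 2700) / 61 = 49
R = √49 = 7  ⇒  r_B = 7 − 2 = 5

rB=5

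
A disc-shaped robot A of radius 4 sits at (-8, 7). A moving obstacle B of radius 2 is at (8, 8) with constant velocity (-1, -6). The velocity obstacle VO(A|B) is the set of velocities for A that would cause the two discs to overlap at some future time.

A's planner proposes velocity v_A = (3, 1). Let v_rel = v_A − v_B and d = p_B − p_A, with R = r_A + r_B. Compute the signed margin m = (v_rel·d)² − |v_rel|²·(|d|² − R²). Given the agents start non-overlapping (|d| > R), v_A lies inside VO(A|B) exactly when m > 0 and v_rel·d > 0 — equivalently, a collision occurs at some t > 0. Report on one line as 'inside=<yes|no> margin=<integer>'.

d = (16, 1),  |d|² = 257;  R = 4+2 = 6,  c = 257−6² = 221
v_rel = (4, 7),  |v_rel|² = 65;  v_rel·d = (4)·(16) + (7)·(1) = 71
65·t² − 142·t + 221 = 0  ⇒  m = 71² − 65·221 = -9324
m = -9324 < 0,  v_rel·d = 71 > 0  ⇒  outside

inside=no margin=-9324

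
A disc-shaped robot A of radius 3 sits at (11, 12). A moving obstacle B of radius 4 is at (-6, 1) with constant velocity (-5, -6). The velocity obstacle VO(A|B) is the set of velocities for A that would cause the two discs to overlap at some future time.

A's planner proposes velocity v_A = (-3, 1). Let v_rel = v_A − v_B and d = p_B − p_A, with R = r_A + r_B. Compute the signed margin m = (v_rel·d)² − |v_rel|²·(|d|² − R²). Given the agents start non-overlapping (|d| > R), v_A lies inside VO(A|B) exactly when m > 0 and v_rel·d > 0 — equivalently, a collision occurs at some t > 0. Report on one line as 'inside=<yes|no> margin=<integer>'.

d = (-17, -11),  |d|² = 410;  R = 3+4 = 7,  c = 410−7² = 361
v_rel = (2, 7),  |v_rel|² = 53;  v_rel·d = (2)·(-17) + (7)·(-11) = -111
53·t² + 222·t + 361 = 0  ⇒  m = (-111)² − 53·361 = -6812
m = -6812 < 0,  v_rel·d = -111 < 0  ⇒  outside

inside=no margin=-6812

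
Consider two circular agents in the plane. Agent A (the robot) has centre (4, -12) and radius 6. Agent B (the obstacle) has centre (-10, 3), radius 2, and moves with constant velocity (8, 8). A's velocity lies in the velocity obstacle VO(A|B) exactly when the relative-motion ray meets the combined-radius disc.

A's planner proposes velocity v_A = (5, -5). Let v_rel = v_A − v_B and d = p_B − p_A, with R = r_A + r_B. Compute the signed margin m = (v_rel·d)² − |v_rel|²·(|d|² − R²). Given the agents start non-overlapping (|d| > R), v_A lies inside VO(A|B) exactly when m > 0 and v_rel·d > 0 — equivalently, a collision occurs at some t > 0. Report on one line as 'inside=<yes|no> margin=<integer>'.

d = (-14, 15),  |d|² = 421;  R = 6+2 = 8,  c = 421−8² = 357
v_rel = (-3, -13),  |v_rel|² = 178;  v_rel·d = (-3)·(-14) + (-13)·(15) = -153
178·t² + 306·t + 357 = 0  ⇒  m = (-153)² − 178·357 = -40137
m = -40137 < 0,  v_rel·d = -153 < 0  ⇒  outside

inside=no margin=-40137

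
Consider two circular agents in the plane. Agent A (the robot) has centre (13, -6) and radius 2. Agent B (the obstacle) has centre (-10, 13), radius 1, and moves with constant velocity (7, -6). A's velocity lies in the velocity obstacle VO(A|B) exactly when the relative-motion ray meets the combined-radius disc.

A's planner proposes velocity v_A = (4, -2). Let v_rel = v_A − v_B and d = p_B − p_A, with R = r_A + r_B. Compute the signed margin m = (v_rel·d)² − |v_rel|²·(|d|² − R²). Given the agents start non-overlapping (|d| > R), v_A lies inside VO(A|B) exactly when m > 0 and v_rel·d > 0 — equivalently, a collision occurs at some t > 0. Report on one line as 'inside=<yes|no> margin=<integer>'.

d = (-23, 19),  |d|² = 890;  R = 2+1 = 3,  c = 890−3² = 881
v_rel = (-3, 4),  |v_rel|² = 25;  v_rel·d = (-3)·(-23) + (4)·(19) = 145
25·t² − 290·t + 881 = 0  ⇒  m = 145² − 25·881 = -1000
m = -1000 < 0,  v_rel·d = 145 > 0  ⇒  outside

inside=no margin=-1000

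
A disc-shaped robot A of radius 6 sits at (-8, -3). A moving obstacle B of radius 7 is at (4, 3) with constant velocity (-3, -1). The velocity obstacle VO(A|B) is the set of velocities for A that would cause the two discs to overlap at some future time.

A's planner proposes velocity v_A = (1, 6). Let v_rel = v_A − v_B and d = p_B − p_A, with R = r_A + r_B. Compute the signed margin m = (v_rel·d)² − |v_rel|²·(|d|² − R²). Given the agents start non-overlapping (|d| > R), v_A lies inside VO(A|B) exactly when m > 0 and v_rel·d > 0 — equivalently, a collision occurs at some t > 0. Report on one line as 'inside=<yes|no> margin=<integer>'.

d = (12, 6),  |d|² = 180;  R = 6+7 = 13,  c = 180−13² = 11
v_rel = (4, 7),  |v_rel|² = 65;  v_rel·d = (4)·(12) + (7)·(6) = 90
65·t² − 180·t + 11 = 0  ⇒  m = 90² − 65·11 = 7385
m = 7385 > 0,  v_rel·d = 90 > 0  ⇒  inside

inside=yes margin=7385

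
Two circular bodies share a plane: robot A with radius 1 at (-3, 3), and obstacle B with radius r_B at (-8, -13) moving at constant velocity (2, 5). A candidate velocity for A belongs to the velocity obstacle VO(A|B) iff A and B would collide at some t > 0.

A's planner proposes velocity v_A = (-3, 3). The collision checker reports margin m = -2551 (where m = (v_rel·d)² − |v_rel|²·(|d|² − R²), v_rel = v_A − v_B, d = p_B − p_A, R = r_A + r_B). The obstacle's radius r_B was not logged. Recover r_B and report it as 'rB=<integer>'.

m = -2551
d = (-5, -16);  v_rel = (-5, -2),  |v_rel|² = 29
v_rel×d = (-5)·(-16) − (-2)·(-5) = 70
since m = R²·29 − 70²:  R² = (4900 + -2551) / 29 = 81
R = √81 = 9  ⇒  r_B = 9 − 1 = 8

rB=8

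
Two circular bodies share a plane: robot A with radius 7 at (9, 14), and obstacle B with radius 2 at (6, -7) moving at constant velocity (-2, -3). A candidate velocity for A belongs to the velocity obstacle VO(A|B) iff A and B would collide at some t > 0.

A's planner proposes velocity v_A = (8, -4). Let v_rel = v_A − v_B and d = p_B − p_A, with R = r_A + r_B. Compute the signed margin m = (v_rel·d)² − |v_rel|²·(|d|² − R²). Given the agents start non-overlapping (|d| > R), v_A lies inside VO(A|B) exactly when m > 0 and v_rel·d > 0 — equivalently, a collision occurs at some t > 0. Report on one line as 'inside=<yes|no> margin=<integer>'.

d = (-3, -21),  |d|² = 450;  R = 7+2 = 9,  c = 450−9² = 369
v_rel = (10, -1),  |v_rel|² = 101;  v_rel·d = (10)·(-3) + (-1)·(-21) = -9
101·t² + 18·t + 369 = 0  ⇒  m = (-9)² − 101·369 = -37188
m = -37188 < 0,  v_rel·d = -9 < 0  ⇒  outside

inside=no margin=-37188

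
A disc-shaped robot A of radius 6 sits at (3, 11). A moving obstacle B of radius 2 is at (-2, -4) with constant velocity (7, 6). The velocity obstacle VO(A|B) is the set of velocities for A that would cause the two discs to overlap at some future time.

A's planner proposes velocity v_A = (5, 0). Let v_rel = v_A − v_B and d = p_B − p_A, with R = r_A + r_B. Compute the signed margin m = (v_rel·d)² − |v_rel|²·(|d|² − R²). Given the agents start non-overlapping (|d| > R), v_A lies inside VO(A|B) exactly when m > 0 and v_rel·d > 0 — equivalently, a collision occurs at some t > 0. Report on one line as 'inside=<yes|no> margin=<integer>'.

d = (-5, -15),  |d|² = 250;  R = 6+2 = 8,  c = 250−8² = 186
v_rel = (-2, -6),  |v_rel|² = 40;  v_rel·d = (-2)·(-5) + (-6)·(-15) = 100
40·t² − 200·t + 186 = 0  ⇒  m = 100² − 40·186 = 2560
m = 2560 > 0,  v_rel·d = 100 > 0  ⇒  inside

inside=yes margin=2560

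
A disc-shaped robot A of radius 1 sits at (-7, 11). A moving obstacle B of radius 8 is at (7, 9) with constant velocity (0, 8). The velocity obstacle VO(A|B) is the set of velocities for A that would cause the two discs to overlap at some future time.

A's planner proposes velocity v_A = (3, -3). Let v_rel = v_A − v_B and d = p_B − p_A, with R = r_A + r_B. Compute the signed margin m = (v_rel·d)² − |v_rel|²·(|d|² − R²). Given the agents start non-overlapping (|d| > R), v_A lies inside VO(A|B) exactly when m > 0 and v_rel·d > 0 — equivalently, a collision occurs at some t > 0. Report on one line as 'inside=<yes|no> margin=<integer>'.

d = (14, -2),  |d|² = 200;  R = 1+8 = 9,  c = 200−9² = 119
v_rel = (3, -11),  |v_rel|² = 130;  v_rel·d = (3)·(14) + (-11)·(-2) = 64
130·t² − 128·t + 119 = 0  ⇒  m = 64² − 130·119 = -11374
m = -11374 < 0,  v_rel·d = 64 > 0  ⇒  outside

inside=no margin=-11374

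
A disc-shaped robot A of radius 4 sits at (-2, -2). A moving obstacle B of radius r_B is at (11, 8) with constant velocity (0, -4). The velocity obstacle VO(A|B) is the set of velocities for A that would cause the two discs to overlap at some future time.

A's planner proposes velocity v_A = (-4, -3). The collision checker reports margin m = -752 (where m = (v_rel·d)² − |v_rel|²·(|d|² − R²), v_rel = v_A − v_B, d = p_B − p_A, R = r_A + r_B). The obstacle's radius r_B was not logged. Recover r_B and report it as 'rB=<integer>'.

m = -752
d = (13, 10);  v_rel = (-4, 1),  |v_rel|² = 17
v_rel×d = (-4)·(10) − (1)·(13) = -53
since m = R²·17 − (-53)²:  R² = (2809 + -752) / 17 = 121
R = √121 = 11  ⇒  r_B = 11 − 4 = 7

rB=7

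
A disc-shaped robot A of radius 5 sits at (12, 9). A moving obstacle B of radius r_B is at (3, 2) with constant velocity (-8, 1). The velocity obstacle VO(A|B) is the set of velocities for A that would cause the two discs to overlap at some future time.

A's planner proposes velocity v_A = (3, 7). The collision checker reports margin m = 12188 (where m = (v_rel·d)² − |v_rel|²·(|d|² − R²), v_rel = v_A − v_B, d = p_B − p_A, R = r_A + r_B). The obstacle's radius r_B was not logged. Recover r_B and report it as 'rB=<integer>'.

m = 12188
d = (-9, -7);  v_rel = (11, 6),  |v_rel|² = 157
v_rel×d = (11)·(-7) − (6)·(-9) = -23
since m = R²·157 − (-23)²:  R² = (529 + 12188) / 157 = 81
R = √81 = 9  ⇒  r_B = 9 − 5 = 4

rB=4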